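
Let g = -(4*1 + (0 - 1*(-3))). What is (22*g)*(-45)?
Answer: 6930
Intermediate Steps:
g = -7 (g = -(4 + (0 + 3)) = -(4 + 3) = -1*7 = -7)
(22*g)*(-45) = (22*(-7))*(-45) = -154*(-45) = 6930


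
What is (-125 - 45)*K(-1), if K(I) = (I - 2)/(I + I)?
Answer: -255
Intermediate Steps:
K(I) = (-2 + I)/(2*I) (K(I) = (-2 + I)/((2*I)) = (-2 + I)*(1/(2*I)) = (-2 + I)/(2*I))
(-125 - 45)*K(-1) = (-125 - 45)*((½)*(-2 - 1)/(-1)) = -85*(-1)*(-3) = -170*3/2 = -255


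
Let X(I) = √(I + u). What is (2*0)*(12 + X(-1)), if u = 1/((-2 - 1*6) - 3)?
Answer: 0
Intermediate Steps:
u = -1/11 (u = 1/((-2 - 6) - 3) = 1/(-8 - 3) = 1/(-11) = -1/11 ≈ -0.090909)
X(I) = √(-1/11 + I) (X(I) = √(I - 1/11) = √(-1/11 + I))
(2*0)*(12 + X(-1)) = (2*0)*(12 + √(-11 + 121*(-1))/11) = 0*(12 + √(-11 - 121)/11) = 0*(12 + √(-132)/11) = 0*(12 + (2*I*√33)/11) = 0*(12 + 2*I*√33/11) = 0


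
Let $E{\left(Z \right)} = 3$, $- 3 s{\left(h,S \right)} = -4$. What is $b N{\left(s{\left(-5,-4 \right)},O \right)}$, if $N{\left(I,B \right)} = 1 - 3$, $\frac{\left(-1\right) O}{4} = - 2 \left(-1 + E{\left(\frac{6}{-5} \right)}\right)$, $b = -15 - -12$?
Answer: $6$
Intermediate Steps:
$s{\left(h,S \right)} = \frac{4}{3}$ ($s{\left(h,S \right)} = \left(- \frac{1}{3}\right) \left(-4\right) = \frac{4}{3}$)
$b = -3$ ($b = -15 + 12 = -3$)
$O = 16$ ($O = - 4 \left(- 2 \left(-1 + 3\right)\right) = - 4 \left(\left(-2\right) 2\right) = \left(-4\right) \left(-4\right) = 16$)
$N{\left(I,B \right)} = -2$ ($N{\left(I,B \right)} = 1 - 3 = -2$)
$b N{\left(s{\left(-5,-4 \right)},O \right)} = \left(-3\right) \left(-2\right) = 6$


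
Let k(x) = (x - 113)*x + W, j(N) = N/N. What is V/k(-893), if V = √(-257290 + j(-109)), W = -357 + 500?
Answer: I*√257289/898501 ≈ 0.00056454*I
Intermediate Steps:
W = 143
j(N) = 1
V = I*√257289 (V = √(-257290 + 1) = √(-257289) = I*√257289 ≈ 507.24*I)
k(x) = 143 + x*(-113 + x) (k(x) = (x - 113)*x + 143 = (-113 + x)*x + 143 = x*(-113 + x) + 143 = 143 + x*(-113 + x))
V/k(-893) = (I*√257289)/(143 + (-893)² - 113*(-893)) = (I*√257289)/(143 + 797449 + 100909) = (I*√257289)/898501 = (I*√257289)*(1/898501) = I*√257289/898501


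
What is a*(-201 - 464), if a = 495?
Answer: -329175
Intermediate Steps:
a*(-201 - 464) = 495*(-201 - 464) = 495*(-665) = -329175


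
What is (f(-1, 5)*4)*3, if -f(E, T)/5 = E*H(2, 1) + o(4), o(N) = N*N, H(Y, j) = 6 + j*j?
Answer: -540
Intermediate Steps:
H(Y, j) = 6 + j²
o(N) = N²
f(E, T) = -80 - 35*E (f(E, T) = -5*(E*(6 + 1²) + 4²) = -5*(E*(6 + 1) + 16) = -5*(E*7 + 16) = -5*(7*E + 16) = -5*(16 + 7*E) = -80 - 35*E)
(f(-1, 5)*4)*3 = ((-80 - 35*(-1))*4)*3 = ((-80 + 35)*4)*3 = -45*4*3 = -180*3 = -540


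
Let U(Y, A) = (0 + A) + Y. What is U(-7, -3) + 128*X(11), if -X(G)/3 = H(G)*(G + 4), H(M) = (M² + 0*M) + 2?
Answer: -708490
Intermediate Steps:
H(M) = 2 + M² (H(M) = (M² + 0) + 2 = M² + 2 = 2 + M²)
U(Y, A) = A + Y
X(G) = -3*(2 + G²)*(4 + G) (X(G) = -3*(2 + G²)*(G + 4) = -3*(2 + G²)*(4 + G))
U(-7, -3) + 128*X(11) = (-3 - 7) + 128*(-3*(2 + 11²)*(4 + 11)) = -10 + 128*(-3*(2 + 121)*15) = -10 + 128*(-3*123*15) = -10 + 128*(-5535) = -10 - 708480 = -708490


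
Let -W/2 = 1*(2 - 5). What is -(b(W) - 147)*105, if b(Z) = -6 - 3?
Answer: 16380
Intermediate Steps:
W = 6 (W = -2*(2 - 5) = -2*(-3) = 6)
b(Z) = -9
-(b(W) - 147)*105 = -(-9 - 147)*105 = -(-156)*105 = -1*(-16380) = 16380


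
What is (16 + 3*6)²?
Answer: 1156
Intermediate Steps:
(16 + 3*6)² = (16 + 18)² = 34² = 1156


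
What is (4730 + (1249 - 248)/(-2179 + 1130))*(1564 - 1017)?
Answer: 2713540643/1049 ≈ 2.5868e+6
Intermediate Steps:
(4730 + (1249 - 248)/(-2179 + 1130))*(1564 - 1017) = (4730 + 1001/(-1049))*547 = (4730 + 1001*(-1/1049))*547 = (4730 - 1001/1049)*547 = (4960769/1049)*547 = 2713540643/1049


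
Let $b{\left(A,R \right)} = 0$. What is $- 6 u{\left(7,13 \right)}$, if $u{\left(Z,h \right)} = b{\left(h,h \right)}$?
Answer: $0$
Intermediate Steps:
$u{\left(Z,h \right)} = 0$
$- 6 u{\left(7,13 \right)} = \left(-6\right) 0 = 0$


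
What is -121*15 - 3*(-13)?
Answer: -1776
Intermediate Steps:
-121*15 - 3*(-13) = -1815 + 39 = -1776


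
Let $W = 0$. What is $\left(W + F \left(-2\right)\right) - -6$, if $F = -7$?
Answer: $20$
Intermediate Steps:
$\left(W + F \left(-2\right)\right) - -6 = \left(0 - -14\right) - -6 = \left(0 + 14\right) + 6 = 14 + 6 = 20$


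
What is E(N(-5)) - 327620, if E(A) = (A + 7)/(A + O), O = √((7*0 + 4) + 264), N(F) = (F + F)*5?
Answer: -365622845/1116 + 43*√67/1116 ≈ -3.2762e+5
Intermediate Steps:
N(F) = 10*F (N(F) = (2*F)*5 = 10*F)
O = 2*√67 (O = √((0 + 4) + 264) = √(4 + 264) = √268 = 2*√67 ≈ 16.371)
E(A) = (7 + A)/(A + 2*√67) (E(A) = (A + 7)/(A + 2*√67) = (7 + A)/(A + 2*√67))
E(N(-5)) - 327620 = (7 + 10*(-5))/(10*(-5) + 2*√67) - 327620 = (7 - 50)/(-50 + 2*√67) - 327620 = -43/(-50 + 2*√67) - 327620 = -327620 - 43/(-50 + 2*√67)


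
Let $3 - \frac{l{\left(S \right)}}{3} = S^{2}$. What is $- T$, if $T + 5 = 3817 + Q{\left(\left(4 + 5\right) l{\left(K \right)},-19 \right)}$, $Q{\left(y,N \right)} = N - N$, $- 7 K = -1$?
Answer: $-3812$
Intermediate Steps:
$K = \frac{1}{7}$ ($K = \left(- \frac{1}{7}\right) \left(-1\right) = \frac{1}{7} \approx 0.14286$)
$l{\left(S \right)} = 9 - 3 S^{2}$
$Q{\left(y,N \right)} = 0$
$T = 3812$ ($T = -5 + \left(3817 + 0\right) = -5 + 3817 = 3812$)
$- T = \left(-1\right) 3812 = -3812$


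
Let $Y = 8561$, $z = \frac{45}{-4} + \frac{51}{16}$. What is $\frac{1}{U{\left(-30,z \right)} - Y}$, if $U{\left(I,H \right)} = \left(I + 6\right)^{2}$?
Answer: $- \frac{1}{7985} \approx -0.00012523$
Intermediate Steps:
$z = - \frac{129}{16}$ ($z = 45 \left(- \frac{1}{4}\right) + 51 \cdot \frac{1}{16} = - \frac{45}{4} + \frac{51}{16} = - \frac{129}{16} \approx -8.0625$)
$U{\left(I,H \right)} = \left(6 + I\right)^{2}$
$\frac{1}{U{\left(-30,z \right)} - Y} = \frac{1}{\left(6 - 30\right)^{2} - 8561} = \frac{1}{\left(-24\right)^{2} - 8561} = \frac{1}{576 - 8561} = \frac{1}{-7985} = - \frac{1}{7985}$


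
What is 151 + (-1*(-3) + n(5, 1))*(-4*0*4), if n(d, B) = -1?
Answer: 151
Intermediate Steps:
151 + (-1*(-3) + n(5, 1))*(-4*0*4) = 151 + (-1*(-3) - 1)*(-4*0*4) = 151 + (3 - 1)*(0*4) = 151 + 2*0 = 151 + 0 = 151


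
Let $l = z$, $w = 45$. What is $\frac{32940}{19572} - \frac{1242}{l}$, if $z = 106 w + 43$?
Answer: $\frac{11185983}{7850003} \approx 1.425$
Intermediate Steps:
$z = 4813$ ($z = 106 \cdot 45 + 43 = 4770 + 43 = 4813$)
$l = 4813$
$\frac{32940}{19572} - \frac{1242}{l} = \frac{32940}{19572} - \frac{1242}{4813} = 32940 \cdot \frac{1}{19572} - \frac{1242}{4813} = \frac{2745}{1631} - \frac{1242}{4813} = \frac{11185983}{7850003}$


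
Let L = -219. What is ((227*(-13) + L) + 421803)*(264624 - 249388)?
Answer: 6378292388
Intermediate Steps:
((227*(-13) + L) + 421803)*(264624 - 249388) = ((227*(-13) - 219) + 421803)*(264624 - 249388) = ((-2951 - 219) + 421803)*15236 = (-3170 + 421803)*15236 = 418633*15236 = 6378292388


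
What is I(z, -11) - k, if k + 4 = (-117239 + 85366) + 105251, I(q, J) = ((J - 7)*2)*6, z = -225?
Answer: -73590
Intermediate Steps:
I(q, J) = -84 + 12*J (I(q, J) = ((-7 + J)*2)*6 = (-14 + 2*J)*6 = -84 + 12*J)
k = 73374 (k = -4 + ((-117239 + 85366) + 105251) = -4 + (-31873 + 105251) = -4 + 73378 = 73374)
I(z, -11) - k = (-84 + 12*(-11)) - 1*73374 = (-84 - 132) - 73374 = -216 - 73374 = -73590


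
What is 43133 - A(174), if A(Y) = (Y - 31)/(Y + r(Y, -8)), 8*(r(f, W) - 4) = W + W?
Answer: 690115/16 ≈ 43132.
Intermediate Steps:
r(f, W) = 4 + W/4 (r(f, W) = 4 + (W + W)/8 = 4 + (2*W)/8 = 4 + W/4)
A(Y) = (-31 + Y)/(2 + Y) (A(Y) = (Y - 31)/(Y + (4 + (1/4)*(-8))) = (-31 + Y)/(Y + (4 - 2)) = (-31 + Y)/(Y + 2) = (-31 + Y)/(2 + Y))
43133 - A(174) = 43133 - (-31 + 174)/(2 + 174) = 43133 - 143/176 = 43133 - 1*13/16 = 43133 - 13/16 = 690115/16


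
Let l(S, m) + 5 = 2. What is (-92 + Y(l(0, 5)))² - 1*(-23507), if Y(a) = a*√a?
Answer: 31944 + 552*I*√3 ≈ 31944.0 + 956.09*I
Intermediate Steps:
l(S, m) = -3 (l(S, m) = -5 + 2 = -3)
Y(a) = a^(3/2)
(-92 + Y(l(0, 5)))² - 1*(-23507) = (-92 + (-3)^(3/2))² - 1*(-23507) = (-92 - 3*I*√3)² + 23507 = 23507 + (-92 - 3*I*√3)²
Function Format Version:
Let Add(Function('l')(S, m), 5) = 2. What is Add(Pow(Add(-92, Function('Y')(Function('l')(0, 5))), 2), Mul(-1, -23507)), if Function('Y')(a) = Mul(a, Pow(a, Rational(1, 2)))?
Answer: Add(31944, Mul(552, I, Pow(3, Rational(1, 2)))) ≈ Add(31944., Mul(956.09, I))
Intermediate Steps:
Function('l')(S, m) = -3 (Function('l')(S, m) = Add(-5, 2) = -3)
Function('Y')(a) = Pow(a, Rational(3, 2))
Add(Pow(Add(-92, Function('Y')(Function('l')(0, 5))), 2), Mul(-1, -23507)) = Add(Pow(Add(-92, Pow(-3, Rational(3, 2))), 2), Mul(-1, -23507)) = Add(Pow(Add(-92, Mul(-3, I, Pow(3, Rational(1, 2)))), 2), 23507) = Add(23507, Pow(Add(-92, Mul(-3, I, Pow(3, Rational(1, 2)))), 2))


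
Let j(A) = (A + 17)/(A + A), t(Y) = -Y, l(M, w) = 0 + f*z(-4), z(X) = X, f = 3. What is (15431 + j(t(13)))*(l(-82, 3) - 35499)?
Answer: -7123542111/13 ≈ -5.4796e+8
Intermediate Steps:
l(M, w) = -12 (l(M, w) = 0 + 3*(-4) = 0 - 12 = -12)
j(A) = (17 + A)/(2*A) (j(A) = (17 + A)/((2*A)) = (17 + A)*(1/(2*A)) = (17 + A)/(2*A))
(15431 + j(t(13)))*(l(-82, 3) - 35499) = (15431 + (17 - 1*13)/(2*((-1*13))))*(-12 - 35499) = (15431 + (½)*(17 - 13)/(-13))*(-35511) = (15431 + (½)*(-1/13)*4)*(-35511) = (15431 - 2/13)*(-35511) = (200601/13)*(-35511) = -7123542111/13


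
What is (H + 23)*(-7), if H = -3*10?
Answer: 49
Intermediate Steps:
H = -30
(H + 23)*(-7) = (-30 + 23)*(-7) = -7*(-7) = 49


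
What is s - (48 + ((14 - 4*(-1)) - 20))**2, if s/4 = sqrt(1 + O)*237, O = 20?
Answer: -2116 + 948*sqrt(21) ≈ 2228.3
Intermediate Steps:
s = 948*sqrt(21) (s = 4*(sqrt(1 + 20)*237) = 4*(sqrt(21)*237) = 4*(237*sqrt(21)) = 948*sqrt(21) ≈ 4344.3)
s - (48 + ((14 - 4*(-1)) - 20))**2 = 948*sqrt(21) - (48 + ((14 - 4*(-1)) - 20))**2 = 948*sqrt(21) - (48 + ((14 + 4) - 20))**2 = 948*sqrt(21) - (48 + (18 - 20))**2 = 948*sqrt(21) - (48 - 2)**2 = 948*sqrt(21) - 1*46**2 = 948*sqrt(21) - 1*2116 = 948*sqrt(21) - 2116 = -2116 + 948*sqrt(21)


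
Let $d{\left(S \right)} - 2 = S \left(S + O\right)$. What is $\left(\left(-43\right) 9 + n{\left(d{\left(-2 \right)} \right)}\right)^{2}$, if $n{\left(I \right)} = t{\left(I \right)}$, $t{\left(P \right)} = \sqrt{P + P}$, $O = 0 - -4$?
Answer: $149765 - 1548 i \approx 1.4977 \cdot 10^{5} - 1548.0 i$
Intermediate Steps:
$O = 4$ ($O = 0 + 4 = 4$)
$t{\left(P \right)} = \sqrt{2} \sqrt{P}$ ($t{\left(P \right)} = \sqrt{2 P} = \sqrt{2} \sqrt{P}$)
$d{\left(S \right)} = 2 + S \left(4 + S\right)$ ($d{\left(S \right)} = 2 + S \left(S + 4\right) = 2 + S \left(4 + S\right)$)
$n{\left(I \right)} = \sqrt{2} \sqrt{I}$
$\left(\left(-43\right) 9 + n{\left(d{\left(-2 \right)} \right)}\right)^{2} = \left(\left(-43\right) 9 + \sqrt{2} \sqrt{2 + \left(-2\right)^{2} + 4 \left(-2\right)}\right)^{2} = \left(-387 + \sqrt{2} \sqrt{2 + 4 - 8}\right)^{2} = \left(-387 + \sqrt{2} \sqrt{-2}\right)^{2} = \left(-387 + \sqrt{2} i \sqrt{2}\right)^{2} = \left(-387 + 2 i\right)^{2}$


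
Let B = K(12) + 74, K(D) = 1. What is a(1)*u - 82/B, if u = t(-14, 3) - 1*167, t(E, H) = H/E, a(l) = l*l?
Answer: -176723/1050 ≈ -168.31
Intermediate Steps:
a(l) = l**2
B = 75 (B = 1 + 74 = 75)
u = -2341/14 (u = 3/(-14) - 1*167 = 3*(-1/14) - 167 = -3/14 - 167 = -2341/14 ≈ -167.21)
a(1)*u - 82/B = 1**2*(-2341/14) - 82/75 = 1*(-2341/14) - 82*1/75 = -2341/14 - 82/75 = -176723/1050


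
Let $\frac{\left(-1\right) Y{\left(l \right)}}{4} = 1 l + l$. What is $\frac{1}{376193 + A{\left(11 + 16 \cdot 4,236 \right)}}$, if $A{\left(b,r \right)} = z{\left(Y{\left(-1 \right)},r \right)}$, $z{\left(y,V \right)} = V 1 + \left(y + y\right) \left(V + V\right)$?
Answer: $\frac{1}{383981} \approx 2.6043 \cdot 10^{-6}$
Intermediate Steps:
$Y{\left(l \right)} = - 8 l$ ($Y{\left(l \right)} = - 4 \left(1 l + l\right) = - 4 \left(l + l\right) = - 4 \cdot 2 l = - 8 l$)
$z{\left(y,V \right)} = V + 4 V y$ ($z{\left(y,V \right)} = V + 2 y 2 V = V + 4 V y$)
$A{\left(b,r \right)} = 33 r$ ($A{\left(b,r \right)} = r \left(1 + 4 \left(\left(-8\right) \left(-1\right)\right)\right) = r \left(1 + 4 \cdot 8\right) = r \left(1 + 32\right) = r 33 = 33 r$)
$\frac{1}{376193 + A{\left(11 + 16 \cdot 4,236 \right)}} = \frac{1}{376193 + 33 \cdot 236} = \frac{1}{376193 + 7788} = \frac{1}{383981}$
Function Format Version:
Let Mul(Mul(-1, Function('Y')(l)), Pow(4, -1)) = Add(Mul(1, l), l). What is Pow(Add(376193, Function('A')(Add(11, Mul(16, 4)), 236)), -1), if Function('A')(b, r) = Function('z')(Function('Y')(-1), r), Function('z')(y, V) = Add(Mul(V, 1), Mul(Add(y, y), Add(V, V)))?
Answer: Rational(1, 383981) ≈ 2.6043e-6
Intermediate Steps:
Function('Y')(l) = Mul(-8, l) (Function('Y')(l) = Mul(-4, Add(Mul(1, l), l)) = Mul(-4, Add(l, l)) = Mul(-4, Mul(2, l)) = Mul(-8, l))
Function('z')(y, V) = Add(V, Mul(4, V, y)) (Function('z')(y, V) = Add(V, Mul(Mul(2, y), Mul(2, V))) = Add(V, Mul(4, V, y)))
Function('A')(b, r) = Mul(33, r) (Function('A')(b, r) = Mul(r, Add(1, Mul(4, Mul(-8, -1)))) = Mul(r, Add(1, Mul(4, 8))) = Mul(r, Add(1, 32)) = Mul(r, 33) = Mul(33, r))
Pow(Add(376193, Function('A')(Add(11, Mul(16, 4)), 236)), -1) = Pow(Add(376193, Mul(33, 236)), -1) = Pow(Add(376193, 7788), -1) = Pow(383981, -1) = Rational(1, 383981)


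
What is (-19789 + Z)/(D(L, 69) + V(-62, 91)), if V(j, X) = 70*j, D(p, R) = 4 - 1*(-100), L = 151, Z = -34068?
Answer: 53857/4236 ≈ 12.714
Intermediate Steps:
D(p, R) = 104 (D(p, R) = 4 + 100 = 104)
(-19789 + Z)/(D(L, 69) + V(-62, 91)) = (-19789 - 34068)/(104 + 70*(-62)) = -53857/(104 - 4340) = -53857/(-4236) = -53857*(-1/4236) = 53857/4236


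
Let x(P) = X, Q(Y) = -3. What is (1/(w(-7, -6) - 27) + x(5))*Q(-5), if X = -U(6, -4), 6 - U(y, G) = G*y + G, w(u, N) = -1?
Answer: 2859/28 ≈ 102.11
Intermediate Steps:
U(y, G) = 6 - G - G*y (U(y, G) = 6 - (G*y + G) = 6 - (G + G*y) = 6 + (-G - G*y) = 6 - G - G*y)
X = -34 (X = -(6 - 1*(-4) - 1*(-4)*6) = -(6 + 4 + 24) = -1*34 = -34)
x(P) = -34
(1/(w(-7, -6) - 27) + x(5))*Q(-5) = (1/(-1 - 27) - 34)*(-3) = (1/(-28) - 34)*(-3) = (-1/28 - 34)*(-3) = -953/28*(-3) = 2859/28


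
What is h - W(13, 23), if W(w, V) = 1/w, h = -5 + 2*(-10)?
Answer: -326/13 ≈ -25.077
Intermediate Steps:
h = -25 (h = -5 - 20 = -25)
h - W(13, 23) = -25 - 1/13 = -326/13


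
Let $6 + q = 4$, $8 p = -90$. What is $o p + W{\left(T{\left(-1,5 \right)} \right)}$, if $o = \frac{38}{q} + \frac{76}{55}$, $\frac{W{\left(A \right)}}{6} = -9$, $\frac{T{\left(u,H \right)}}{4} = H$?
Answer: $\frac{6345}{44} \approx 144.2$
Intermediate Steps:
$p = - \frac{45}{4}$ ($p = \frac{1}{8} \left(-90\right) = - \frac{45}{4} \approx -11.25$)
$q = -2$ ($q = -6 + 4 = -2$)
$T{\left(u,H \right)} = 4 H$
$W{\left(A \right)} = -54$ ($W{\left(A \right)} = 6 \left(-9\right) = -54$)
$o = - \frac{969}{55}$ ($o = \frac{38}{-2} + \frac{76}{55} = 38 \left(- \frac{1}{2}\right) + 76 \cdot \frac{1}{55} = -19 + \frac{76}{55} = - \frac{969}{55} \approx -17.618$)
$o p + W{\left(T{\left(-1,5 \right)} \right)} = \left(- \frac{969}{55}\right) \left(- \frac{45}{4}\right) - 54 = \frac{8721}{44} - 54 = \frac{6345}{44}$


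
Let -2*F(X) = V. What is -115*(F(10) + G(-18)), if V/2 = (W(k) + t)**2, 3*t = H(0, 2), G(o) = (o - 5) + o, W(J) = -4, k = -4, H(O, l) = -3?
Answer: 7590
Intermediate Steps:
G(o) = -5 + 2*o (G(o) = (-5 + o) + o = -5 + 2*o)
t = -1 (t = (1/3)*(-3) = -1)
V = 50 (V = 2*(-4 - 1)**2 = 2*(-5)**2 = 2*25 = 50)
F(X) = -25 (F(X) = -1/2*50 = -25)
-115*(F(10) + G(-18)) = -115*(-25 + (-5 + 2*(-18))) = -115*(-25 + (-5 - 36)) = -115*(-25 - 41) = -115*(-66) = 7590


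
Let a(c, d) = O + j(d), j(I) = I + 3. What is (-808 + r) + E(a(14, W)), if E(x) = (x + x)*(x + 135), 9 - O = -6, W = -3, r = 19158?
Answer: 22850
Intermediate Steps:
j(I) = 3 + I
O = 15 (O = 9 - 1*(-6) = 9 + 6 = 15)
a(c, d) = 18 + d (a(c, d) = 15 + (3 + d) = 18 + d)
E(x) = 2*x*(135 + x) (E(x) = (2*x)*(135 + x) = 2*x*(135 + x))
(-808 + r) + E(a(14, W)) = (-808 + 19158) + 2*(18 - 3)*(135 + (18 - 3)) = 18350 + 2*15*(135 + 15) = 18350 + 2*15*150 = 18350 + 4500 = 22850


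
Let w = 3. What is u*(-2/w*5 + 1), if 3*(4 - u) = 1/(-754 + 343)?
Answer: -34531/3699 ≈ -9.3352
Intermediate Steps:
u = 4933/1233 (u = 4 - 1/(3*(-754 + 343)) = 4 - 1/3/(-411) = 4 - 1/3*(-1/411) = 4 + 1/1233 = 4933/1233 ≈ 4.0008)
u*(-2/w*5 + 1) = 4933*(-2/3*5 + 1)/1233 = 4933*(-10/3 + 1)/1233 = (4933/1233)*(-7/3) = -34531/3699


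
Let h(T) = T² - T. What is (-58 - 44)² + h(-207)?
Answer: 53460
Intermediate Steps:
(-58 - 44)² + h(-207) = (-58 - 44)² - 207*(-1 - 207) = (-102)² - 207*(-208) = 10404 + 43056 = 53460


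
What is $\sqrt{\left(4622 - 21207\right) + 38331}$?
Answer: $\sqrt{21746} \approx 147.47$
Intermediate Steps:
$\sqrt{\left(4622 - 21207\right) + 38331} = \sqrt{-16585 + 38331} = \sqrt{21746}$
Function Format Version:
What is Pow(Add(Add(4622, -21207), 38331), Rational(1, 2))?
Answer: Pow(21746, Rational(1, 2)) ≈ 147.47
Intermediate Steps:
Pow(Add(Add(4622, -21207), 38331), Rational(1, 2)) = Pow(Add(-16585, 38331), Rational(1, 2)) = Pow(21746, Rational(1, 2))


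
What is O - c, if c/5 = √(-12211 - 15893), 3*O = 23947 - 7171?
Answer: 5592 - 10*I*√7026 ≈ 5592.0 - 838.21*I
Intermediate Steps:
O = 5592 (O = (23947 - 7171)/3 = (⅓)*16776 = 5592)
c = 10*I*√7026 (c = 5*√(-12211 - 15893) = 5*√(-28104) = 5*(2*I*√7026) = 10*I*√7026 ≈ 838.21*I)
O - c = 5592 - 10*I*√7026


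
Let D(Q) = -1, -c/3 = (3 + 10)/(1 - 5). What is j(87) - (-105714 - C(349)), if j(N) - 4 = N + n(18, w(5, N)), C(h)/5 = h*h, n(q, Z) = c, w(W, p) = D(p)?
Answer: 2859279/4 ≈ 7.1482e+5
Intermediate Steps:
c = 39/4 (c = -3*(3 + 10)/(1 - 5) = -39/(-4) = -39*(-1)/4 = -3*(-13/4) = 39/4 ≈ 9.7500)
w(W, p) = -1
n(q, Z) = 39/4
C(h) = 5*h² (C(h) = 5*(h*h) = 5*h²)
j(N) = 55/4 + N (j(N) = 4 + (N + 39/4) = 4 + (39/4 + N) = 55/4 + N)
j(87) - (-105714 - C(349)) = (55/4 + 87) - (-105714 - 5*349²) = 403/4 - (-105714 - 5*121801) = 403/4 - (-105714 - 1*609005) = 403/4 - (-105714 - 609005) = 403/4 - 1*(-714719) = 403/4 + 714719 = 2859279/4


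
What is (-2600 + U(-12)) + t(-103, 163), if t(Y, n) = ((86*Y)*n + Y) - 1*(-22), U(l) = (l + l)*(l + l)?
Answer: -1445959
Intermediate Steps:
U(l) = 4*l² (U(l) = (2*l)*(2*l) = 4*l²)
t(Y, n) = 22 + Y + 86*Y*n (t(Y, n) = (86*Y*n + Y) + 22 = (Y + 86*Y*n) + 22 = 22 + Y + 86*Y*n)
(-2600 + U(-12)) + t(-103, 163) = (-2600 + 4*(-12)²) + (22 - 103 + 86*(-103)*163) = (-2600 + 4*144) + (22 - 103 - 1443854) = (-2600 + 576) - 1443935 = -2024 - 1443935 = -1445959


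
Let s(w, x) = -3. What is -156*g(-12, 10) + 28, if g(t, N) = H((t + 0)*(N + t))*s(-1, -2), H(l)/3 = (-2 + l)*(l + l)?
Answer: 1482652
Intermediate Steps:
H(l) = 6*l*(-2 + l) (H(l) = 3*((-2 + l)*(l + l)) = 3*((-2 + l)*(2*l)) = 3*(2*l*(-2 + l)) = 6*l*(-2 + l))
g(t, N) = -18*t*(-2 + t*(N + t))*(N + t) (g(t, N) = (6*((t + 0)*(N + t))*(-2 + (t + 0)*(N + t)))*(-3) = (6*(t*(N + t))*(-2 + t*(N + t)))*(-3) = (6*t*(-2 + t*(N + t))*(N + t))*(-3) = -18*t*(-2 + t*(N + t))*(N + t))
-156*g(-12, 10) + 28 = -(-2808)*(-12)*(-2 - 12*(10 - 12))*(10 - 12) + 28 = -(-2808)*(-12)*(-2 - 12*(-2))*(-2) + 28 = -(-2808)*(-12)*(-2 + 24)*(-2) + 28 = -(-2808)*(-12)*22*(-2) + 28 = -156*(-9504) + 28 = 1482624 + 28 = 1482652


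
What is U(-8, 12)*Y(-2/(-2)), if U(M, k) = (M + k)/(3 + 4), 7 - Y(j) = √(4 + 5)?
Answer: 16/7 ≈ 2.2857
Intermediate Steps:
Y(j) = 4 (Y(j) = 7 - √(4 + 5) = 7 - √9 = 7 - 1*3 = 7 - 3 = 4)
U(M, k) = M/7 + k/7 (U(M, k) = (M + k)/7 = (M + k)*(⅐) = M/7 + k/7)
U(-8, 12)*Y(-2/(-2)) = ((⅐)*(-8) + (⅐)*12)*4 = (-8/7 + 12/7)*4 = (4/7)*4 = 16/7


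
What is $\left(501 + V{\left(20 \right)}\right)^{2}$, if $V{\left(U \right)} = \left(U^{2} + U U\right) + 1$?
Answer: $1695204$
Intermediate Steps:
$V{\left(U \right)} = 1 + 2 U^{2}$ ($V{\left(U \right)} = \left(U^{2} + U^{2}\right) + 1 = 2 U^{2} + 1 = 1 + 2 U^{2}$)
$\left(501 + V{\left(20 \right)}\right)^{2} = \left(501 + \left(1 + 2 \cdot 20^{2}\right)\right)^{2} = \left(501 + \left(1 + 2 \cdot 400\right)\right)^{2} = \left(501 + \left(1 + 800\right)\right)^{2} = \left(501 + 801\right)^{2} = 1302^{2} = 1695204$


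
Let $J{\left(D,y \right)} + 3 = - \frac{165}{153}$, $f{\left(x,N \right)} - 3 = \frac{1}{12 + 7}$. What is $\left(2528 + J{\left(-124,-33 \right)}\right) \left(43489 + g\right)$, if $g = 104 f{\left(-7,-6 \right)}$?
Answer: $\frac{35712205520}{323} \approx 1.1056 \cdot 10^{8}$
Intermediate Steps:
$f{\left(x,N \right)} = \frac{58}{19}$ ($f{\left(x,N \right)} = 3 + \frac{1}{12 + 7} = 3 + \frac{1}{19} = \frac{58}{19}$)
$J{\left(D,y \right)} = - \frac{208}{51}$ ($J{\left(D,y \right)} = -3 - \frac{165}{153} = -3 - \frac{55}{51} = - \frac{208}{51}$)
$g = \frac{6032}{19}$ ($g = 104 \cdot \frac{58}{19} = \frac{6032}{19} \approx 317.47$)
$\left(2528 + J{\left(-124,-33 \right)}\right) \left(43489 + g\right) = \left(2528 - \frac{208}{51}\right) \left(43489 + \frac{6032}{19}\right) = \frac{128720}{51} \cdot \frac{832323}{19} = \frac{35712205520}{323}$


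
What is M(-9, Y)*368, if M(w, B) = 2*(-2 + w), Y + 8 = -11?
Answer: -8096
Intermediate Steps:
Y = -19 (Y = -8 - 11 = -19)
M(w, B) = -4 + 2*w
M(-9, Y)*368 = (-4 + 2*(-9))*368 = (-4 - 18)*368 = -22*368 = -8096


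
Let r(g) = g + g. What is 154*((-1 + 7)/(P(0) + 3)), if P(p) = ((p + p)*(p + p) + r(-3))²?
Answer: 308/13 ≈ 23.692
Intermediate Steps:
r(g) = 2*g
P(p) = (-6 + 4*p²)² (P(p) = ((p + p)*(p + p) + 2*(-3))² = ((2*p)*(2*p) - 6)² = (4*p² - 6)² = (-6 + 4*p²)²)
154*((-1 + 7)/(P(0) + 3)) = 154*((-1 + 7)/(4*(-3 + 2*0²)² + 3)) = 154*(6/(4*(-3 + 2*0)² + 3)) = 154*(6/(4*(-3 + 0)² + 3)) = 154*(6/(4*(-3)² + 3)) = 154*(6/(4*9 + 3)) = 154*(6/(36 + 3)) = 154*(6/39) = 154*(6*(1/39)) = 154*(2/13) = 308/13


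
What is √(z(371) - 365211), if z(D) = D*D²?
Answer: 20*√126749 ≈ 7120.4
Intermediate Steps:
z(D) = D³
√(z(371) - 365211) = √(371³ - 365211) = √(51064811 - 365211) = √50699600 = 20*√126749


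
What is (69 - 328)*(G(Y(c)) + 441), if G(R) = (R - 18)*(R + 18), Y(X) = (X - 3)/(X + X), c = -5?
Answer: -761719/25 ≈ -30469.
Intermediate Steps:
Y(X) = (-3 + X)/(2*X) (Y(X) = (-3 + X)/((2*X)) = (-3 + X)*(1/(2*X)) = (-3 + X)/(2*X))
G(R) = (-18 + R)*(18 + R)
(69 - 328)*(G(Y(c)) + 441) = (69 - 328)*((-324 + ((½)*(-3 - 5)/(-5))²) + 441) = -259*((-324 + ((½)*(-⅕)*(-8))²) + 441) = -259*((-324 + (⅘)²) + 441) = -259*((-324 + 16/25) + 441) = -259*(-8084/25 + 441) = -259*2941/25 = -761719/25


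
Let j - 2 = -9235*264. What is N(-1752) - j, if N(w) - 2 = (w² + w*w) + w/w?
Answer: 8577049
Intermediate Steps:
j = -2438038 (j = 2 - 9235*264 = 2 - 2438040 = -2438038)
N(w) = 3 + 2*w² (N(w) = 2 + ((w² + w*w) + w/w) = 2 + ((w² + w²) + 1) = 2 + (2*w² + 1) = 2 + (1 + 2*w²) = 3 + 2*w²)
N(-1752) - j = (3 + 2*(-1752)²) - 1*(-2438038) = (3 + 2*3069504) + 2438038 = (3 + 6139008) + 2438038 = 6139011 + 2438038 = 8577049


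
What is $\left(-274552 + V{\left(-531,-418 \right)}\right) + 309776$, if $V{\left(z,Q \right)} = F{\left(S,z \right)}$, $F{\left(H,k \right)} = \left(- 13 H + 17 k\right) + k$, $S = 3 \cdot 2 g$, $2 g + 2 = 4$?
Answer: $25588$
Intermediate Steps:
$g = 1$ ($g = -1 + \frac{1}{2} \cdot 4 = -1 + 2 = 1$)
$S = 6$ ($S = 3 \cdot 2 \cdot 1 = 6 \cdot 1 = 6$)
$F{\left(H,k \right)} = - 13 H + 18 k$
$V{\left(z,Q \right)} = -78 + 18 z$ ($V{\left(z,Q \right)} = \left(-13\right) 6 + 18 z = -78 + 18 z$)
$\left(-274552 + V{\left(-531,-418 \right)}\right) + 309776 = \left(-274552 + \left(-78 + 18 \left(-531\right)\right)\right) + 309776 = \left(-274552 - 9636\right) + 309776 = -284188 + 309776 = 25588$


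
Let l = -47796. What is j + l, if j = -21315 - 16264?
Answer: -85375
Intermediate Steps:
j = -37579
j + l = -37579 - 47796 = -85375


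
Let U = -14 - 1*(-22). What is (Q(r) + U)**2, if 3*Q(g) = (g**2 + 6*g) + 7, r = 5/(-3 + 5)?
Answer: 43681/144 ≈ 303.34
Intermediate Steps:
r = 5/2 ≈ 2.5000
U = 8 (U = -14 + 22 = 8)
Q(g) = 7/3 + 2*g + g**2/3 (Q(g) = ((g**2 + 6*g) + 7)/3 = (7 + g**2 + 6*g)/3 = 7/3 + 2*g + g**2/3)
(Q(r) + U)**2 = ((7/3 + 2*(5/2) + (5/2)**2/3) + 8)**2 = ((7/3 + 5 + (1/3)*(25/4)) + 8)**2 = ((7/3 + 5 + 25/12) + 8)**2 = (113/12 + 8)**2 = (209/12)**2 = 43681/144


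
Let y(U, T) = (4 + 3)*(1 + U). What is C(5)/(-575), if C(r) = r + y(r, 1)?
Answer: -47/575 ≈ -0.081739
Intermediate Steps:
y(U, T) = 7 + 7*U (y(U, T) = 7*(1 + U) = 7 + 7*U)
C(r) = 7 + 8*r (C(r) = r + (7 + 7*r) = 7 + 8*r)
C(5)/(-575) = (7 + 8*5)/(-575) = (7 + 40)*(-1/575) = 47*(-1/575) = -47/575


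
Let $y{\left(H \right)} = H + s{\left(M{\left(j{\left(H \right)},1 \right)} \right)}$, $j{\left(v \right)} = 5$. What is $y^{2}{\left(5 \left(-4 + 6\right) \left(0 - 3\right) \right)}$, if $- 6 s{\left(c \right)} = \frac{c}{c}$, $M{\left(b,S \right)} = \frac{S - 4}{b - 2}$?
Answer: $\frac{32761}{36} \approx 910.03$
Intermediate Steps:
$M{\left(b,S \right)} = \frac{-4 + S}{-2 + b}$
$s{\left(c \right)} = - \frac{1}{6}$ ($s{\left(c \right)} = - \frac{c \frac{1}{c}}{6} = \left(- \frac{1}{6}\right) 1 = - \frac{1}{6}$)
$y{\left(H \right)} = - \frac{1}{6} + H$ ($y{\left(H \right)} = H - \frac{1}{6} = - \frac{1}{6} + H$)
$y^{2}{\left(5 \left(-4 + 6\right) \left(0 - 3\right) \right)} = \left(- \frac{1}{6} + 5 \left(-4 + 6\right) \left(0 - 3\right)\right)^{2} = \left(- \frac{1}{6} + 5 \cdot 2 \left(-3\right)\right)^{2} = \left(- \frac{1}{6} + 5 \left(-6\right)\right)^{2} = \left(- \frac{1}{6} - 30\right)^{2} = \left(- \frac{181}{6}\right)^{2} = \frac{32761}{36}$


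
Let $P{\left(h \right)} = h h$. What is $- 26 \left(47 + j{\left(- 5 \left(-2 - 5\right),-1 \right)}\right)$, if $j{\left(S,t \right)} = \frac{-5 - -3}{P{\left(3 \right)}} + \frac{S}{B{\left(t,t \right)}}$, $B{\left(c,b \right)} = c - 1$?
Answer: $- \frac{6851}{9} \approx -761.22$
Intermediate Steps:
$B{\left(c,b \right)} = -1 + c$ ($B{\left(c,b \right)} = c - 1 = -1 + c$)
$P{\left(h \right)} = h^{2}$
$j{\left(S,t \right)} = - \frac{2}{9} + \frac{S}{-1 + t}$ ($j{\left(S,t \right)} = \frac{-5 - -3}{3^{2}} + \frac{S}{-1 + t} = \frac{-5 + 3}{9} + \frac{S}{-1 + t} = \left(-2\right) \frac{1}{9} + \frac{S}{-1 + t} = - \frac{2}{9} + \frac{S}{-1 + t}$)
$- 26 \left(47 + j{\left(- 5 \left(-2 - 5\right),-1 \right)}\right) = - 26 \left(47 + \left(- \frac{2}{9} + \frac{\left(-5\right) \left(-2 - 5\right)}{-1 - 1}\right)\right) = - 26 \left(47 + \left(- \frac{2}{9} + \frac{\left(-5\right) \left(-7\right)}{-2}\right)\right) = - 26 \left(47 + \left(- \frac{2}{9} + 35 \left(- \frac{1}{2}\right)\right)\right) = - 26 \left(47 - \frac{319}{18}\right) = \left(-26\right) \frac{527}{18} = - \frac{6851}{9}$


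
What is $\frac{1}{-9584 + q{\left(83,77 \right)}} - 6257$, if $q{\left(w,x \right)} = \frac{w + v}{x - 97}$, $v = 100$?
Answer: $- \frac{1200486811}{191863} \approx -6257.0$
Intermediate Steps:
$q{\left(w,x \right)} = \frac{100 + w}{-97 + x}$ ($q{\left(w,x \right)} = \frac{w + 100}{x - 97} = \frac{100 + w}{-97 + x}$)
$\frac{1}{-9584 + q{\left(83,77 \right)}} - 6257 = \frac{1}{-9584 + \frac{100 + 83}{-97 + 77}} - 6257 = \frac{1}{-9584 + \frac{1}{-20} \cdot 183} - 6257 = \frac{1}{-9584 - \frac{183}{20}} - 6257 = \frac{1}{- \frac{191863}{20}} - 6257 = - \frac{20}{191863} - 6257 = - \frac{1200486811}{191863}$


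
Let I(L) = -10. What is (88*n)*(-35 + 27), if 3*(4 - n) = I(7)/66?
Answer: -25664/9 ≈ -2851.6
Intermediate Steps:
n = 401/99 (n = 4 - (-10)/(3*66) = 4 - 1/3*(-5/33) = 4 + 5/99 = 401/99 ≈ 4.0505)
(88*n)*(-35 + 27) = (88*(401/99))*(-35 + 27) = (3208/9)*(-8) = -25664/9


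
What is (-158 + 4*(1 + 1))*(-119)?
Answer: 17850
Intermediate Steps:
(-158 + 4*(1 + 1))*(-119) = (-158 + 4*2)*(-119) = (-158 + 8)*(-119) = -150*(-119) = 17850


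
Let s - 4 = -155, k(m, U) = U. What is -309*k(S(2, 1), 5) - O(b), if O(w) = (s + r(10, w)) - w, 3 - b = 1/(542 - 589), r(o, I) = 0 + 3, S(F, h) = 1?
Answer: -65517/47 ≈ -1394.0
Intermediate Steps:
s = -151 (s = 4 - 155 = -151)
r(o, I) = 3
b = 142/47 (b = 3 - 1/(542 - 589) = 3 - 1/(-47) = 3 - 1*(-1/47) = 3 + 1/47 = 142/47 ≈ 3.0213)
O(w) = -148 - w (O(w) = (-151 + 3) - w = -148 - w)
-309*k(S(2, 1), 5) - O(b) = -309*5 - (-148 - 1*142/47) = -1545 - (-148 - 142/47) = -1545 - 1*(-7098/47) = -1545 + 7098/47 = -65517/47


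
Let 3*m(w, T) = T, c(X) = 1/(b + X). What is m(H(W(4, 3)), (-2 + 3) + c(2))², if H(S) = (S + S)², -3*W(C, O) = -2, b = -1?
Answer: 4/9 ≈ 0.44444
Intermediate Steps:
W(C, O) = ⅔ (W(C, O) = -⅓*(-2) = ⅔)
c(X) = 1/(-1 + X)
H(S) = 4*S² (H(S) = (2*S)² = 4*S²)
m(w, T) = T/3
m(H(W(4, 3)), (-2 + 3) + c(2))² = (((-2 + 3) + 1/(-1 + 2))/3)² = ((1 + 1/1)/3)² = ((1 + 1)/3)² = ((⅓)*2)² = (⅔)² = 4/9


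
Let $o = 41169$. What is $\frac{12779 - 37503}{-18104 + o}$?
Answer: $- \frac{3532}{3295} \approx -1.0719$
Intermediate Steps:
$\frac{12779 - 37503}{-18104 + o} = \frac{12779 - 37503}{-18104 + 41169} = - \frac{24724}{23065} = \left(-24724\right) \frac{1}{23065} = - \frac{3532}{3295}$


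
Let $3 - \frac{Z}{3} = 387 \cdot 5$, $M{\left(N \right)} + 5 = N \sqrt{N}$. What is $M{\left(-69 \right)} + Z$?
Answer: $-5801 - 69 i \sqrt{69} \approx -5801.0 - 573.16 i$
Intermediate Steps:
$M{\left(N \right)} = -5 + N^{\frac{3}{2}}$ ($M{\left(N \right)} = -5 + N \sqrt{N} = -5 + N^{\frac{3}{2}}$)
$Z = -5796$ ($Z = 9 - 3 \cdot 387 \cdot 5 = 9 - 5805 = -5796$)
$M{\left(-69 \right)} + Z = \left(-5 + \left(-69\right)^{\frac{3}{2}}\right) - 5796 = \left(-5 - 69 i \sqrt{69}\right) - 5796 = -5801 - 69 i \sqrt{69}$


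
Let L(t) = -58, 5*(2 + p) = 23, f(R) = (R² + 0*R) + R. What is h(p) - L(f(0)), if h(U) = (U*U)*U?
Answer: 9447/125 ≈ 75.576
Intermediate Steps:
f(R) = R + R² (f(R) = (R² + 0) + R = R² + R = R + R²)
p = 13/5 (p = -2 + (⅕)*23 = -2 + 23/5 = 13/5 ≈ 2.6000)
h(U) = U³ (h(U) = U²*U = U³)
h(p) - L(f(0)) = (13/5)³ - 1*(-58) = 2197/125 + 58 = 9447/125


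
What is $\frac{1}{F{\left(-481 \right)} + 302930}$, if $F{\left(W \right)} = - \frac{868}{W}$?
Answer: $\frac{481}{145710198} \approx 3.3011 \cdot 10^{-6}$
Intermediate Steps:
$\frac{1}{F{\left(-481 \right)} + 302930} = \frac{1}{- \frac{868}{-481} + 302930} = \frac{1}{\left(-868\right) \left(- \frac{1}{481}\right) + 302930} = \frac{1}{\frac{868}{481} + 302930} = \frac{1}{\frac{145710198}{481}} = \frac{481}{145710198}$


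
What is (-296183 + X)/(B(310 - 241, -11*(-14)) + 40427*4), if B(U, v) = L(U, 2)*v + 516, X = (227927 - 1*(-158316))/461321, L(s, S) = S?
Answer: -34158762875/18744856193 ≈ -1.8223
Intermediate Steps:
X = 386243/461321 (X = (227927 + 158316)*(1/461321) = 386243*(1/461321) = 386243/461321 ≈ 0.83725)
B(U, v) = 516 + 2*v (B(U, v) = 2*v + 516 = 516 + 2*v)
(-296183 + X)/(B(310 - 241, -11*(-14)) + 40427*4) = (-296183 + 386243/461321)/((516 + 2*(-11*(-14))) + 40427*4) = -136635051500/(461321*((516 + 2*154) + 161708)) = -136635051500/(461321*((516 + 308) + 161708)) = -136635051500/(461321*(824 + 161708)) = -136635051500/461321/162532 = -136635051500/461321*1/162532 = -34158762875/18744856193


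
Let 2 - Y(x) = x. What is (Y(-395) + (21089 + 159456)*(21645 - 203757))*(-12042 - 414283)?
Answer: 14017314742376975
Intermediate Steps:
Y(x) = 2 - x
(Y(-395) + (21089 + 159456)*(21645 - 203757))*(-12042 - 414283) = ((2 - 1*(-395)) + (21089 + 159456)*(21645 - 203757))*(-12042 - 414283) = ((2 + 395) + 180545*(-182112))*(-426325) = (397 - 32879411040)*(-426325) = -32879410643*(-426325) = 14017314742376975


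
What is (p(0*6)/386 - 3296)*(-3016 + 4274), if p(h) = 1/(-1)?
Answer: -800249653/193 ≈ -4.1464e+6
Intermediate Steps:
p(h) = -1
(p(0*6)/386 - 3296)*(-3016 + 4274) = (-1/386 - 3296)*(-3016 + 4274) = ((1/386)*(-1) - 3296)*1258 = (-1/386 - 3296)*1258 = -1272257/386*1258 = -800249653/193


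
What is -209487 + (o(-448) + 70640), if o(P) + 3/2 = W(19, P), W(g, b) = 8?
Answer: -277681/2 ≈ -1.3884e+5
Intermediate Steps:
o(P) = 13/2 (o(P) = -3/2 + 8 = 13/2)
-209487 + (o(-448) + 70640) = -209487 + (13/2 + 70640) = -209487 + 141293/2 = -277681/2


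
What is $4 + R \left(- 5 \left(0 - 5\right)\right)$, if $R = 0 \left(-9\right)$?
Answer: $4$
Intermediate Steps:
$R = 0$
$4 + R \left(- 5 \left(0 - 5\right)\right) = 4 + 0 \left(- 5 \left(0 - 5\right)\right) = 4 + 0 \left(\left(-5\right) \left(-5\right)\right) = 4 + 0 \cdot 25 = 4 + 0 = 4$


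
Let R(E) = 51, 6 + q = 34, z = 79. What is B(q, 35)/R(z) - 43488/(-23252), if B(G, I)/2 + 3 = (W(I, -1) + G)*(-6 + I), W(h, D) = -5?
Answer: 8274136/296463 ≈ 27.910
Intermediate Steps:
q = 28 (q = -6 + 34 = 28)
B(G, I) = -6 + 2*(-6 + I)*(-5 + G) (B(G, I) = -6 + 2*((-5 + G)*(-6 + I)) = -6 + 2*((-6 + I)*(-5 + G)) = -6 + 2*(-6 + I)*(-5 + G))
B(q, 35)/R(z) - 43488/(-23252) = (54 - 12*28 - 10*35 + 2*28*35)/51 - 43488/(-23252) = (54 - 336 - 350 + 1960)*(1/51) - 43488*(-1/23252) = 1328*(1/51) + 10872/5813 = 1328/51 + 10872/5813 = 8274136/296463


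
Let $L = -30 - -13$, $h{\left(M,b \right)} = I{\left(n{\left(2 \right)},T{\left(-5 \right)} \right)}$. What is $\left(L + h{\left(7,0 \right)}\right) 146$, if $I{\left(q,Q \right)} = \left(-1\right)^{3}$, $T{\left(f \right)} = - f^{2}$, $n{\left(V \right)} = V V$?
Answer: $-2628$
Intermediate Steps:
$n{\left(V \right)} = V^{2}$
$I{\left(q,Q \right)} = -1$
$h{\left(M,b \right)} = -1$
$L = -17$ ($L = -30 + 13 = -17$)
$\left(L + h{\left(7,0 \right)}\right) 146 = \left(-17 - 1\right) 146 = \left(-18\right) 146 = -2628$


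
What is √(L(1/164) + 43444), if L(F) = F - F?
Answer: 2*√10861 ≈ 208.43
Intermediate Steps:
L(F) = 0
√(L(1/164) + 43444) = √(0 + 43444) = √43444 = 2*√10861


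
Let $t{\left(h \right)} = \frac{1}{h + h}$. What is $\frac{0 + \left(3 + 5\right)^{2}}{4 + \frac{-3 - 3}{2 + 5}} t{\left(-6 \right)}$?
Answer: $- \frac{56}{33} \approx -1.697$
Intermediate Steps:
$t{\left(h \right)} = \frac{1}{2 h}$
$\frac{0 + \left(3 + 5\right)^{2}}{4 + \frac{-3 - 3}{2 + 5}} t{\left(-6 \right)} = \frac{0 + \left(3 + 5\right)^{2}}{4 + \frac{-3 - 3}{2 + 5}} \frac{1}{2 \left(-6\right)} = \frac{0 + 8^{2}}{4 - \frac{6}{7}} \cdot \frac{1}{2} \left(- \frac{1}{6}\right) = \frac{0 + 64}{4 - \frac{6}{7}} \left(- \frac{1}{12}\right) = \frac{64}{4 - \frac{6}{7}} \left(- \frac{1}{12}\right) = \frac{64}{\frac{22}{7}} \left(- \frac{1}{12}\right) = 64 \cdot \frac{7}{22} \left(- \frac{1}{12}\right) = \frac{224}{11} \left(- \frac{1}{12}\right) = - \frac{56}{33}$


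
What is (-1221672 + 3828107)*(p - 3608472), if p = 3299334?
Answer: -805748103030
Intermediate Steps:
(-1221672 + 3828107)*(p - 3608472) = (-1221672 + 3828107)*(3299334 - 3608472) = 2606435*(-309138) = -805748103030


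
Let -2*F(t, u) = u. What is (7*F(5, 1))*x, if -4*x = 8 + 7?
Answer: 105/8 ≈ 13.125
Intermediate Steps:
F(t, u) = -u/2
x = -15/4 (x = -(8 + 7)/4 = -1/4*15 = -15/4 ≈ -3.7500)
(7*F(5, 1))*x = (7*(-1/2*1))*(-15/4) = (7*(-1/2))*(-15/4) = -7/2*(-15/4) = 105/8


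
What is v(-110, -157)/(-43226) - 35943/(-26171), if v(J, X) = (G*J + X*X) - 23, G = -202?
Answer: 163832726/565633823 ≈ 0.28964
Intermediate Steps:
v(J, X) = -23 + X² - 202*J (v(J, X) = (-202*J + X*X) - 23 = (-202*J + X²) - 23 = (X² - 202*J) - 23 = -23 + X² - 202*J)
v(-110, -157)/(-43226) - 35943/(-26171) = (-23 + (-157)² - 202*(-110))/(-43226) - 35943/(-26171) = (-23 + 24649 + 22220)*(-1/43226) - 35943*(-1/26171) = 46846*(-1/43226) + 35943/26171 = -23423/21613 + 35943/26171 = 163832726/565633823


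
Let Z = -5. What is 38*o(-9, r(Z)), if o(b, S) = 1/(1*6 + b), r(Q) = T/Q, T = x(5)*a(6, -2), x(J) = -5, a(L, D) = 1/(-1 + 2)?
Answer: -38/3 ≈ -12.667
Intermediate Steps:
a(L, D) = 1 (a(L, D) = 1/1 = 1)
T = -5 (T = -5*1 = -5)
r(Q) = -5/Q
o(b, S) = 1/(6 + b)
38*o(-9, r(Z)) = 38/(6 - 9) = 38/(-3) = 38*(-⅓) = -38/3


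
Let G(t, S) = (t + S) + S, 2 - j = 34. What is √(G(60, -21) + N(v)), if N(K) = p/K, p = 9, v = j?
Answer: 9*√14/8 ≈ 4.2094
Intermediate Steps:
j = -32 (j = 2 - 1*34 = 2 - 34 = -32)
v = -32
N(K) = 9/K
G(t, S) = t + 2*S (G(t, S) = (S + t) + S = t + 2*S)
√(G(60, -21) + N(v)) = √((60 + 2*(-21)) + 9/(-32)) = √((60 - 42) + 9*(-1/32)) = √(18 - 9/32) = √(567/32) = 9*√14/8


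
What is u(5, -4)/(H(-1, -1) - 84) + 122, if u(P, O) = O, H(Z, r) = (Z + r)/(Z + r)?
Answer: 10130/83 ≈ 122.05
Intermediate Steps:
H(Z, r) = 1
u(5, -4)/(H(-1, -1) - 84) + 122 = -4/(1 - 84) + 122 = -4/(-83) + 122 = -1/83*(-4) + 122 = 4/83 + 122 = 10130/83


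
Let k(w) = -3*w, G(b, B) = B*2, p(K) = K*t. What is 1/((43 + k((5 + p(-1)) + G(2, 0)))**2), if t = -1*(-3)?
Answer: 1/1369 ≈ 0.00073046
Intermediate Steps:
t = 3
p(K) = 3*K (p(K) = K*3 = 3*K)
G(b, B) = 2*B
1/((43 + k((5 + p(-1)) + G(2, 0)))**2) = 1/((43 - 3*((5 + 3*(-1)) + 2*0))**2) = 1/((43 - 3*((5 - 3) + 0))**2) = 1/((43 - 3*(2 + 0))**2) = 1/((43 - 3*2)**2) = 1/((43 - 6)**2) = 1/(37**2) = 1/1369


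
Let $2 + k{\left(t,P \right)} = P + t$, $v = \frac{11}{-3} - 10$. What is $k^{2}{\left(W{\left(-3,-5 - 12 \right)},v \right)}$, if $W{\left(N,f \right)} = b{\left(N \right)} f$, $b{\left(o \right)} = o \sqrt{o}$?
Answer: $\frac{\left(47 - 153 i \sqrt{3}\right)^{2}}{9} \approx -7557.6 - 2767.8 i$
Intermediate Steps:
$b{\left(o \right)} = o^{\frac{3}{2}}$
$W{\left(N,f \right)} = f N^{\frac{3}{2}}$ ($W{\left(N,f \right)} = N^{\frac{3}{2}} f = f N^{\frac{3}{2}}$)
$v = - \frac{41}{3}$ ($v = 11 \left(- \frac{1}{3}\right) - 10 = - \frac{11}{3} - 10 = - \frac{41}{3} \approx -13.667$)
$k{\left(t,P \right)} = -2 + P + t$ ($k{\left(t,P \right)} = -2 + \left(P + t\right) = -2 + P + t$)
$k^{2}{\left(W{\left(-3,-5 - 12 \right)},v \right)} = \left(-2 - \frac{41}{3} + \left(-5 - 12\right) \left(-3\right)^{\frac{3}{2}}\right)^{2} = \left(-2 - \frac{41}{3} + \left(-5 - 12\right) \left(- 3 i \sqrt{3}\right)\right)^{2} = \left(-2 - \frac{41}{3} - 17 \left(- 3 i \sqrt{3}\right)\right)^{2} = \left(-2 - \frac{41}{3} + 51 i \sqrt{3}\right)^{2} = \left(- \frac{47}{3} + 51 i \sqrt{3}\right)^{2}$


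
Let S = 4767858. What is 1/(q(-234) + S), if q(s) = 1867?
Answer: 1/4769725 ≈ 2.0966e-7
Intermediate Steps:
1/(q(-234) + S) = 1/(1867 + 4767858) = 1/4769725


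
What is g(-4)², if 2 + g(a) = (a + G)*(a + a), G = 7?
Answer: 676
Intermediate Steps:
g(a) = -2 + 2*a*(7 + a) (g(a) = -2 + (a + 7)*(a + a) = -2 + (7 + a)*(2*a) = -2 + 2*a*(7 + a))
g(-4)² = (-2 + 2*(-4)² + 14*(-4))² = (-2 + 2*16 - 56)² = (-2 + 32 - 56)² = (-26)² = 676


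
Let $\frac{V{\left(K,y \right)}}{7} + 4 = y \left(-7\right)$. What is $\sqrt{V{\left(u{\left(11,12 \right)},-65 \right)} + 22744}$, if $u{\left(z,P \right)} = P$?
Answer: $\sqrt{25901} \approx 160.94$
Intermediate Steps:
$V{\left(K,y \right)} = -28 - 49 y$ ($V{\left(K,y \right)} = -28 + 7 y \left(-7\right) = -28 + 7 \left(- 7 y\right) = -28 - 49 y$)
$\sqrt{V{\left(u{\left(11,12 \right)},-65 \right)} + 22744} = \sqrt{\left(-28 - -3185\right) + 22744} = \sqrt{\left(-28 + 3185\right) + 22744} = \sqrt{3157 + 22744} = \sqrt{25901}$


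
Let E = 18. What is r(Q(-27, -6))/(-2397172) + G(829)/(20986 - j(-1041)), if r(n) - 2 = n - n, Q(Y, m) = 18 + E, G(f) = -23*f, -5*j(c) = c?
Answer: -114267300199/124519900954 ≈ -0.91766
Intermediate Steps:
j(c) = -c/5
Q(Y, m) = 36 (Q(Y, m) = 18 + 18 = 36)
r(n) = 2 (r(n) = 2 + (n - n) = 2 + 0 = 2)
r(Q(-27, -6))/(-2397172) + G(829)/(20986 - j(-1041)) = 2/(-2397172) + (-23*829)/(20986 - (-1)*(-1041)/5) = 2*(-1/2397172) - 19067/(20986 - 1*1041/5) = -1/1198586 - 19067/(20986 - 1041/5) = -1/1198586 - 19067/103889/5 = -1/1198586 - 19067*5/103889 = -1/1198586 - 95335/103889 = -114267300199/124519900954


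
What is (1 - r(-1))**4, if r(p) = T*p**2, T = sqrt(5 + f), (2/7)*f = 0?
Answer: (1 - sqrt(5))**4 ≈ 2.3344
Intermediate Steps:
f = 0 (f = (7/2)*0 = 0)
T = sqrt(5) (T = sqrt(5 + 0) = sqrt(5) ≈ 2.2361)
r(p) = sqrt(5)*p**2
(1 - r(-1))**4 = (1 - sqrt(5)*(-1)**2)**4 = (1 - sqrt(5))**4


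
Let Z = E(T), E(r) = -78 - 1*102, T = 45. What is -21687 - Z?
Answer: -21507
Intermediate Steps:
E(r) = -180 (E(r) = -78 - 102 = -180)
Z = -180
-21687 - Z = -21687 - 1*(-180) = -21687 + 180 = -21507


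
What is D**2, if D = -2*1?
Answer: 4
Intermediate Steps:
D = -2
D**2 = (-2)**2 = 4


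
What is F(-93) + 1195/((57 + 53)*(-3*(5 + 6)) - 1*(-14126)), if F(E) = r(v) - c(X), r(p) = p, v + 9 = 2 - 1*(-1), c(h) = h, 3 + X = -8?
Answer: 53675/10496 ≈ 5.1139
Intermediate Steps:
X = -11 (X = -3 - 8 = -11)
v = -6 (v = -9 + (2 - 1*(-1)) = -9 + (2 + 1) = -9 + 3 = -6)
F(E) = 5 (F(E) = -6 - 1*(-11) = -6 + 11 = 5)
F(-93) + 1195/((57 + 53)*(-3*(5 + 6)) - 1*(-14126)) = 5 + 1195/((57 + 53)*(-3*(5 + 6)) - 1*(-14126)) = 5 + 1195/(110*(-3*11) + 14126) = 5 + 1195/(110*(-33) + 14126) = 5 + 1195/(-3630 + 14126) = 5 + 1195/10496 = 53675/10496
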